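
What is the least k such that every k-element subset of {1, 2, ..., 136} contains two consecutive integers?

Partition {1, …, 136} into 68 pairs: {1,2}, {3,4}, …, {135,136}.
Choosing 68 integers — say the 68 even numbers 2, 4, …, 136 — takes one from each pair and avoids the property.
Choosing 69 forces two into the same pair by pigeonhole, and those are consecutive. So 69.

69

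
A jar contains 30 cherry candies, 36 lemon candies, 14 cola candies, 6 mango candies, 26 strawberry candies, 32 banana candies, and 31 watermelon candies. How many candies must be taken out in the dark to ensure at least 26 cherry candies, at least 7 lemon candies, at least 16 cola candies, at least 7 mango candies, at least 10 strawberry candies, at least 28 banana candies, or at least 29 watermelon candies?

The worst case stops just short of every target: 25 cherry, 6 lemon, all 14 cola, 6 mango, 9 strawberry, 27 banana, 28 watermelon — 25 + 6 + 14 + 6 + 9 + 27 + 28 = 115 candies.
One more candy must push some flavor to its target, so 115 + 1 = 116.

116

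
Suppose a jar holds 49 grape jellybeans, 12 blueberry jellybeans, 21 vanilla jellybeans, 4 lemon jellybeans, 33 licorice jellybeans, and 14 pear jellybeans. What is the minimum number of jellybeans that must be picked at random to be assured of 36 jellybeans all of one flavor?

120

In the worst case we take at most 35 of each flavor, but all 12 blueberry, all 21 vanilla, all 4 lemon, all 33 licorice, and all 14 pear (fewer than 35), giving 35 + 12 + 21 + 4 + 33 + 14 = 119.
One more jellybean then forces some flavor to 36, so 119 + 1 = 120.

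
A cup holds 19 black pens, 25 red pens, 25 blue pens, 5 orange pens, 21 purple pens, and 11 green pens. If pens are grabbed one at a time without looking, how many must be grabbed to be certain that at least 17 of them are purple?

102

The worst case draws every non-purple pen first: 19 + 25 + 25 + 5 + 11 = 85.
The next 17 draws are then forced to be purple, giving 85 + 17 = 102.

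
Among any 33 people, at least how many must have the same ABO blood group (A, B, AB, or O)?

9

If each of the 4 ABO blood groups held at most 8, the total would be at most 4 × 8 = 32 < 33, a contradiction.
So at least one holds ⌈33/4⌉ = 9.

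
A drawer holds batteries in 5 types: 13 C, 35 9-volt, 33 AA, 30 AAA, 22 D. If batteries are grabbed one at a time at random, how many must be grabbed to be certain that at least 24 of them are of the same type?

In the worst case we take at most 23 of each type, but all 13 C and all 22 D (fewer than 23), giving 13 + 23 + 23 + 23 + 22 = 104.
One more battery then forces some type to 24, so 104 + 1 = 105.

105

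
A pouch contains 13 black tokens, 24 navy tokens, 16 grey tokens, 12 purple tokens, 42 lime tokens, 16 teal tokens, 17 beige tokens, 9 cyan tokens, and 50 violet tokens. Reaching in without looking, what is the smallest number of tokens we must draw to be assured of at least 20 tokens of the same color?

141

In the worst case we take at most 19 of each color, but all 13 black, all 16 grey, all 12 purple, all 16 teal, all 17 beige, and all 9 cyan (fewer than 19), giving 13 + 19 + 16 + 12 + 19 + 16 + 17 + 9 + 19 = 140.
One more token then forces some color to 20, so 140 + 1 = 141.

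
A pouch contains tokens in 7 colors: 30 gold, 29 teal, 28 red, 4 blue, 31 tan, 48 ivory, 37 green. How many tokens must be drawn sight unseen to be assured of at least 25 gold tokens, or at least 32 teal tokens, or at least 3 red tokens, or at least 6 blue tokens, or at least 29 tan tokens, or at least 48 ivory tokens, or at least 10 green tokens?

The worst case stops just short of every target: 24 gold, all 29 teal, 2 red, all 4 blue, 28 tan, 47 ivory, 9 green — 24 + 29 + 2 + 4 + 28 + 47 + 9 = 143 tokens.
One more token must push some color to its target, so 143 + 1 = 144.

144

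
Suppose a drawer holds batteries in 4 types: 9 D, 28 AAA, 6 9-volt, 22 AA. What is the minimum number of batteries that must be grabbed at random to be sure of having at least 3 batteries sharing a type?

Treat the 4 types as pigeonholes.
The worst case takes 2 batteries of each type without reaching 3 of any: 4 × 2 = 8.
The next battery must bring some type to 3, so 8 + 1 = 9.

9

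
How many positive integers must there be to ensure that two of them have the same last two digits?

There are 100 possible two-digit endings acting as pigeonholes.
With 100 positive integers we could place one in each, avoiding any repeat.
One more forces some class to hold 2, so 100 + 1 = 101.

101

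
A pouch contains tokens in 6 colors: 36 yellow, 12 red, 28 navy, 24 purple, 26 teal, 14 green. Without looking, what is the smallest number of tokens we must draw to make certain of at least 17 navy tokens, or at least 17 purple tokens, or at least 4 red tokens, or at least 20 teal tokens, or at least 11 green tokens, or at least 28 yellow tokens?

92

The worst case stops just short of every target: 27 yellow, 3 red, 16 navy, 16 purple, 19 teal, 10 green — 27 + 3 + 16 + 16 + 19 + 10 = 91 tokens.
One more token must push some color to its target, so 91 + 1 = 92.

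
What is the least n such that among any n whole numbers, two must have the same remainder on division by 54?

55

Two integers differ by a multiple of 54 exactly when they share a remainder mod 54.
There are 54 residue classes mod 54, so 54 integers can all lie in distinct classes.
One more integer must repeat a residue, giving a difference divisible by 54. So n = 54 + 1 = 55.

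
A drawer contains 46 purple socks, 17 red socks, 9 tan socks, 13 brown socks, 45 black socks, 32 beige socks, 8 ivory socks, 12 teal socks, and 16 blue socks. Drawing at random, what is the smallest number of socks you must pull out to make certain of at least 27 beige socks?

The worst case draws every non-beige sock first: 46 + 17 + 9 + 13 + 45 + 8 + 12 + 16 = 166.
The next 27 draws are then forced to be beige, giving 166 + 27 = 193.

193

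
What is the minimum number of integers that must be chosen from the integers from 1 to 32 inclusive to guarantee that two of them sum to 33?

Partition {1, …, 32} into 16 pairs: {1,32}, {2,31}, …, {16,17}.
Choosing 16 integers — say the integers 1 through 16 — takes one from each pair and avoids the property.
Choosing 17 forces two into the same pair by pigeonhole, and those sum to 33. So 17.

17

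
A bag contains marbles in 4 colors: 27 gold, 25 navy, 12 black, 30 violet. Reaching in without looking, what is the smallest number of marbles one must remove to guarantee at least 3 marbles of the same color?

The worst case takes 2 marbles of each color without reaching 3 of any: 4 × 2 = 8.
The next marble must bring some color to 3, so 8 + 1 = 9.

9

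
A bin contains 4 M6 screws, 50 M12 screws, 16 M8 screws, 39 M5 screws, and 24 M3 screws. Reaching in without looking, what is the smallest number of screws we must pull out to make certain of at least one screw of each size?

The hardest size to obtain is M6: we could draw every other screw first — 133 − 4 = 129 screws — without a single M6 one.
The next draw must be M6, so 129 + 1 = 130.

130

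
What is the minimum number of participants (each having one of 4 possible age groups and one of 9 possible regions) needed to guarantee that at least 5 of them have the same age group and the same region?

There are 4 × 9 = 36 (age group, region) combinations acting as pigeonholes.
With 36 × 4 = 144 participants we could place exactly 4 in each, with no (age group, region) pair reaching 5.
One more forces some (age group, region) pair to hold 5, so 144 + 1 = 145.

145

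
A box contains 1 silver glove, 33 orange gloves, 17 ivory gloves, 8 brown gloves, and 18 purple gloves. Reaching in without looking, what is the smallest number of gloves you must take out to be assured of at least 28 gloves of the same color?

72

Treat the 5 colors as pigeonholes.
In the worst case we take at most 27 of each color, but all 1 silver, all 17 ivory, all 8 brown, and all 18 purple (fewer than 27), giving 1 + 27 + 17 + 8 + 18 = 71.
One more glove then forces some color to 28, so 71 + 1 = 72.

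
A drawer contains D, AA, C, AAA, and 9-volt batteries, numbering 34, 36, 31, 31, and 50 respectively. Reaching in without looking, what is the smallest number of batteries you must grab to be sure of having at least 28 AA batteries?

To avoid AA batteries as long as possible, exhaust the other 4 types first.
The worst case draws every non-AA battery first: 34 + 31 + 31 + 50 = 146.
The next 28 draws are then forced to be AA, giving 146 + 28 = 174.

174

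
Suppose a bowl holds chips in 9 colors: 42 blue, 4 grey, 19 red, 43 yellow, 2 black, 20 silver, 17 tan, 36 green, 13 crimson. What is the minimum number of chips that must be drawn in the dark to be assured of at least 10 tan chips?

189

To avoid tan chips as long as possible, exhaust the other 8 colors first.
The worst case draws every non-tan chip first: 42 + 4 + 19 + 43 + 2 + 20 + 36 + 13 = 179.
The next 10 draws are then forced to be tan, giving 179 + 10 = 189.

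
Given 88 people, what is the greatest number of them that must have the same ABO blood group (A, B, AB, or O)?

22

There are 4 ABO blood groups, which serve as the pigeonholes.
If each of the 4 ABO blood groups held at most 21, the total would be at most 4 × 21 = 84 < 88, a contradiction.
So at least one holds ⌈88/4⌉ = 22.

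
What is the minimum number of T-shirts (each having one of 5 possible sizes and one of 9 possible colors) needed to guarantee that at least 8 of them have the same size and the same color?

316

There are 5 × 9 = 45 (size, color) combinations acting as pigeonholes.
With 45 × 7 = 315 T-shirts we could place exactly 7 in each, with no (size, color) pair reaching 8.
One more forces some (size, color) pair to hold 8, so 315 + 1 = 316.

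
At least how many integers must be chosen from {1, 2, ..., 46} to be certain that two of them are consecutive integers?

24

Partition {1, …, 46} into 23 pairs: {1,2}, {3,4}, …, {45,46}.
Choosing 23 integers — say the 23 even numbers 2, 4, …, 46 — takes one from each pair and avoids the property.
Choosing 24 forces two into the same pair by pigeonhole, and those are consecutive. So 24.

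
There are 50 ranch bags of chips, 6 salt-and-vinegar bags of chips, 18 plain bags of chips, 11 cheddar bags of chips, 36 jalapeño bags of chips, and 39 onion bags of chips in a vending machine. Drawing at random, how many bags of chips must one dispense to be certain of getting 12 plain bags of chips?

To avoid plain bags of chips as long as possible, exhaust the other 5 flavors first.
The worst case draws every non-plain bag of chips first: 50 + 6 + 11 + 36 + 39 = 142.
The next 12 draws are then forced to be plain, giving 142 + 12 = 154.

154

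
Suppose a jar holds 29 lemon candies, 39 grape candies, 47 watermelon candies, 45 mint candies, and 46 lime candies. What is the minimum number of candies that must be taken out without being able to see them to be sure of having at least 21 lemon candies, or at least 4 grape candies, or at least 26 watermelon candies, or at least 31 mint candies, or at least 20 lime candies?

98

The worst case stops just short of every target: 20 lemon, 3 grape, 25 watermelon, 30 mint, 19 lime — 20 + 3 + 25 + 30 + 19 = 97 candies.
One more candy must push some flavor to its target, so 97 + 1 = 98.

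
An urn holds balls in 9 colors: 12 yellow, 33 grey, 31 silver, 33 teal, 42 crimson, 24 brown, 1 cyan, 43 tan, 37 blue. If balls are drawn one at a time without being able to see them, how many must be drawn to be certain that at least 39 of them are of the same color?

248

Treat the 9 colors as pigeonholes.
In the worst case we take at most 38 of each color, but all 12 yellow, all 33 grey, all 31 silver, all 33 teal, all 24 brown, all 1 cyan, and all 37 blue (fewer than 38), giving 12 + 33 + 31 + 33 + 38 + 24 + 1 + 38 + 37 = 247.
One more ball then forces some color to 39, so 247 + 1 = 248.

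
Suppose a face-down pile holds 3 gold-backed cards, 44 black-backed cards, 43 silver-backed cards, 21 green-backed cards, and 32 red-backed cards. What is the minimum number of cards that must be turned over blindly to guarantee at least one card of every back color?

The hardest back color to obtain is gold-backed: we could draw every other card first — 143 − 3 = 140 cards — without a single gold-backed one.
The next draw must be gold-backed, so 140 + 1 = 141.

141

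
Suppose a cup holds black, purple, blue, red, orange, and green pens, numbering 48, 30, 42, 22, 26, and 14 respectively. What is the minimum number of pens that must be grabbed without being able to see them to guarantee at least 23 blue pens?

163

The worst case draws every non-blue pen first: 48 + 30 + 22 + 26 + 14 = 140.
The next 23 draws are then forced to be blue, giving 140 + 23 = 163.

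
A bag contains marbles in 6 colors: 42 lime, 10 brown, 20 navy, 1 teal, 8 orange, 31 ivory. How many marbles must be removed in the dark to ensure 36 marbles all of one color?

106

Treat the 6 colors as pigeonholes.
In the worst case we take at most 35 of each color, but all 10 brown, all 20 navy, all 1 teal, all 8 orange, and all 31 ivory (fewer than 35), giving 35 + 10 + 20 + 1 + 8 + 31 = 105.
One more marble then forces some color to 36, so 105 + 1 = 106.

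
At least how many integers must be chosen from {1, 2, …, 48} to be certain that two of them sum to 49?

25

Partition {1, …, 48} into 24 pairs: {1,48}, {2,47}, …, {24,25}.
Choosing 24 integers — say the integers 1 through 24 — takes one from each pair and avoids the property.
Choosing 25 forces two into the same pair by pigeonhole, and those sum to 49. So 25.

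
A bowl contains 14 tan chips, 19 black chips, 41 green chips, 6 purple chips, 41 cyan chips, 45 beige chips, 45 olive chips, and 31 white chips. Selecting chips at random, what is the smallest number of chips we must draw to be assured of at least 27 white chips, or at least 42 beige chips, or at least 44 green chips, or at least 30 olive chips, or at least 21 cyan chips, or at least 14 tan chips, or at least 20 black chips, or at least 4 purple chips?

The worst case stops just short of every target: 13 tan, 19 black, all 41 green, 3 purple, 20 cyan, 41 beige, 29 olive, 26 white — 13 + 19 + 41 + 3 + 20 + 41 + 29 + 26 = 192 chips.
One more chip must push some color to its target, so 192 + 1 = 193.

193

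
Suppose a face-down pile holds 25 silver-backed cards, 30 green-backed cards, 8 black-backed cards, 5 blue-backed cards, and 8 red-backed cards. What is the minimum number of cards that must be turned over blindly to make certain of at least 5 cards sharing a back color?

The worst case takes 4 cards of each back color without reaching 5 of any: 5 × 4 = 20.
The next card must bring some back color to 5, so 20 + 1 = 21.

21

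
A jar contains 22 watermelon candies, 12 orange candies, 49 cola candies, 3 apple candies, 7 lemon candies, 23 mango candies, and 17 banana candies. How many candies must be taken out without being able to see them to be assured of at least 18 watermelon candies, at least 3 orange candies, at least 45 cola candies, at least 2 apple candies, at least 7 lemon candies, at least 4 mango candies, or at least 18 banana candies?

The worst case stops just short of every target: 17 watermelon, 2 orange, 44 cola, 1 apple, 6 lemon, 3 mango, 17 banana — 17 + 2 + 44 + 1 + 6 + 3 + 17 = 90 candies.
One more candy must push some flavor to its target, so 90 + 1 = 91.

91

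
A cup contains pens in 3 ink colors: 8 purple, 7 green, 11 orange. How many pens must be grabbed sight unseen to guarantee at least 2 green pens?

21

The worst case draws every non-green pen first: 8 + 11 = 19.
The next 2 draws are then forced to be green, giving 19 + 2 = 21.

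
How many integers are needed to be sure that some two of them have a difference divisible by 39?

40

Two integers differ by a multiple of 39 exactly when they share a remainder mod 39.
There are 39 residue classes mod 39, so 39 integers can all lie in distinct classes.
One more integer must repeat a residue, giving a difference divisible by 39. So n = 39 + 1 = 40.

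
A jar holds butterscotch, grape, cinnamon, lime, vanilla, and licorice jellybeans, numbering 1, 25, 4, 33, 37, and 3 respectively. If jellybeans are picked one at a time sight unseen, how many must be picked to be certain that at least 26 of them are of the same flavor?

Treat the 6 flavors as pigeonholes.
In the worst case we take at most 25 of each flavor, but all 1 butterscotch, all 4 cinnamon, and all 3 licorice (fewer than 25), giving 1 + 25 + 4 + 25 + 25 + 3 = 83.
One more jellybean then forces some flavor to 26, so 83 + 1 = 84.

84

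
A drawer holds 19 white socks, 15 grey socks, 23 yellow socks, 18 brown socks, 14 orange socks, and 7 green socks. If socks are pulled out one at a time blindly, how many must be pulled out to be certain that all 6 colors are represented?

90

The hardest color to obtain is green: we could draw every other sock first — 96 − 7 = 89 socks — without a single green one.
The next draw must be green, so 89 + 1 = 90.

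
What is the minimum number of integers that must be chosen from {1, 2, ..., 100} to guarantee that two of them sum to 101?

51

Partition {1, …, 100} into 50 pairs: {1,100}, {2,99}, …, {50,51}.
Choosing 50 integers — say the integers 1 through 50 — takes one from each pair and avoids the property.
Choosing 51 forces two into the same pair by pigeonhole, and those sum to 101. So 51.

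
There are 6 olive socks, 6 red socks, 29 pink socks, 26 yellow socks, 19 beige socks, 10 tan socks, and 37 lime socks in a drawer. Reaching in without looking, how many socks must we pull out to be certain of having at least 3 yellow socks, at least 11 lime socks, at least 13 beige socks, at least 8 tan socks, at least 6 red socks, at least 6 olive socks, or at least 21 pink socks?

62

The worst case stops just short of every target: 5 olive, 5 red, 20 pink, 2 yellow, 12 beige, 7 tan, 10 lime — 5 + 5 + 20 + 2 + 12 + 7 + 10 = 61 socks.
One more sock must push some color to its target, so 61 + 1 = 62.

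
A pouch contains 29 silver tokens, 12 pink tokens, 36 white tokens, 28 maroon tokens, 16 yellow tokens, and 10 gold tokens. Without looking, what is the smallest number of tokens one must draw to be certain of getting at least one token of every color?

122

The hardest color to obtain is gold: we could draw every other token first — 131 − 10 = 121 tokens — without a single gold one.
The next draw must be gold, so 121 + 1 = 122.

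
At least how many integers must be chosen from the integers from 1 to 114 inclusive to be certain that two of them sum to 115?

Partition {1, …, 114} into 57 pairs: {1,114}, {2,113}, …, {57,58}.
Choosing 57 integers — say the integers 1 through 57 — takes one from each pair and avoids the property.
Choosing 58 forces two into the same pair by pigeonhole, and those sum to 115. So 58.

58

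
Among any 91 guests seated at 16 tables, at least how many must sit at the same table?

6

The 91 guests fall into 16 tables.
If each of the 16 tables held at most 5, the total would be at most 16 × 5 = 80 < 91, a contradiction.
So at least one holds ⌈91/16⌉ = 6.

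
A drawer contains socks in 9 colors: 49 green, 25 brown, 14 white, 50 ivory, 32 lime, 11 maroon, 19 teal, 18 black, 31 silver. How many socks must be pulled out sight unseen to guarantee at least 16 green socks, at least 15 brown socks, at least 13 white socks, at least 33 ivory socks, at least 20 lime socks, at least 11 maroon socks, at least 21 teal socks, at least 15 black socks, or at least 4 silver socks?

Each of the 9 colors has its own threshold; avoid all of them simultaneously.
The worst case stops just short of every target: 15 green, 14 brown, 12 white, 32 ivory, 19 lime, 10 maroon, all 19 teal, 14 black, 3 silver — 15 + 14 + 12 + 32 + 19 + 10 + 19 + 14 + 3 = 138 socks.
One more sock must push some color to its target, so 138 + 1 = 139.

139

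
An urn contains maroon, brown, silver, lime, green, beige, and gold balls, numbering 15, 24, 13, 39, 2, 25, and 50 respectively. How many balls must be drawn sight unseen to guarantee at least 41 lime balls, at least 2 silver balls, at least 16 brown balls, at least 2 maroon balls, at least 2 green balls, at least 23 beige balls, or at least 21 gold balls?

The worst case stops just short of every target: 1 maroon, 15 brown, 1 silver, all 39 lime, 1 green, 22 beige, 20 gold — 1 + 15 + 1 + 39 + 1 + 22 + 20 = 99 balls.
One more ball must push some color to its target, so 99 + 1 = 100.

100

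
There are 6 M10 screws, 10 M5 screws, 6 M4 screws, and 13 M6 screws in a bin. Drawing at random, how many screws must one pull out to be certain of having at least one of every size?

The hardest size to obtain is M10: we could draw every other screw first — 35 − 6 = 29 screws — without a single M10 one.
The next draw must be M10, so 29 + 1 = 30.

30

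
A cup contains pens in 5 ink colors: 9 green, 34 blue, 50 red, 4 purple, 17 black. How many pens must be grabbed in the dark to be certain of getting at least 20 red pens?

84

The worst case draws every non-red pen first: 9 + 34 + 4 + 17 = 64.
The next 20 draws are then forced to be red, giving 64 + 20 = 84.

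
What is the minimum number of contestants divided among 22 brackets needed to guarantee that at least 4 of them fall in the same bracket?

67

There are 22 brackets acting as pigeonholes.
With 22 × 3 = 66 contestants we could place exactly 3 in each, with no class reaching 4.
One more forces some class to hold 4, so 66 + 1 = 67.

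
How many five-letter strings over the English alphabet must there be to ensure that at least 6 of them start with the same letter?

131

There are 26 possible first letters acting as pigeonholes.
With 26 × 5 = 130 five-letter strings over the English alphabet we could place exactly 5 in each, with no class reaching 6.
One more forces some class to hold 6, so 130 + 1 = 131.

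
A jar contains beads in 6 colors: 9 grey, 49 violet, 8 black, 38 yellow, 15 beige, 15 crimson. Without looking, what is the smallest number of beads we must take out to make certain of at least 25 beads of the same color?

96

Treat the 6 colors as pigeonholes.
In the worst case we take at most 24 of each color, but all 9 grey, all 8 black, all 15 beige, and all 15 crimson (fewer than 24), giving 9 + 24 + 8 + 24 + 15 + 15 = 95.
One more bead then forces some color to 25, so 95 + 1 = 96.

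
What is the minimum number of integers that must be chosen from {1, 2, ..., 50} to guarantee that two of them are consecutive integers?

Partition {1, …, 50} into 25 pairs: {1,2}, {3,4}, …, {49,50}.
Choosing 25 integers — say the 25 even numbers 2, 4, …, 50 — takes one from each pair and avoids the property.
Choosing 26 forces two into the same pair by pigeonhole, and those are consecutive. So 26.

26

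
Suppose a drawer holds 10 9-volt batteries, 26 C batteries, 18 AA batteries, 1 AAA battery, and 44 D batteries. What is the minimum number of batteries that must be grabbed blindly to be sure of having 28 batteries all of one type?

83

In the worst case we take at most 27 of each type, but all 10 9-volt, all 26 C, all 18 AA, and all 1 AAA (fewer than 27), giving 10 + 26 + 18 + 1 + 27 = 82.
One more battery then forces some type to 28, so 82 + 1 = 83.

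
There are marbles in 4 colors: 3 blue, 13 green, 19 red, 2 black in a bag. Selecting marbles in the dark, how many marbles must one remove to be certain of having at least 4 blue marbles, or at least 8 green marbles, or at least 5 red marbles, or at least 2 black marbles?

Each of the 4 colors has its own threshold; avoid all of them simultaneously.
The worst case stops just short of every target: 3 blue, 7 green, 4 red, 1 black — 3 + 7 + 4 + 1 = 15 marbles.
One more marble must push some color to its target, so 15 + 1 = 16.

16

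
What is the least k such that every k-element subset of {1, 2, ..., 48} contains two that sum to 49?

25

Partition {1, …, 48} into 24 pairs: {1,48}, {2,47}, …, {24,25}.
Choosing 24 integers — say the integers 1 through 24 — takes one from each pair and avoids the property.
Choosing 25 forces two into the same pair by pigeonhole, and those sum to 49. So 25.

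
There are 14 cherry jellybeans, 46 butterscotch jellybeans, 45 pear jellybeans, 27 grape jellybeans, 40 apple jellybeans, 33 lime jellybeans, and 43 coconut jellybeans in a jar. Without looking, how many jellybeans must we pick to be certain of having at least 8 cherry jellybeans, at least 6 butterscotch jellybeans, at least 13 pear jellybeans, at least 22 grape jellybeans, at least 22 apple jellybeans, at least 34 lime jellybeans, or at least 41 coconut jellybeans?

140

The worst case stops just short of every target: 7 cherry, 5 butterscotch, 12 pear, 21 grape, 21 apple, 33 lime, 40 coconut — 7 + 5 + 12 + 21 + 21 + 33 + 40 = 139 jellybeans.
One more jellybean must push some flavor to its target, so 139 + 1 = 140.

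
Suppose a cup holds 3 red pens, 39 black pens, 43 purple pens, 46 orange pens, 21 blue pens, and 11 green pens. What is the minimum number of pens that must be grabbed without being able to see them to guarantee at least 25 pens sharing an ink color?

108

In the worst case we take at most 24 of each ink color, but all 3 red, all 21 blue, and all 11 green (fewer than 24), giving 3 + 24 + 24 + 24 + 21 + 11 = 107.
One more pen then forces some ink color to 25, so 107 + 1 = 108.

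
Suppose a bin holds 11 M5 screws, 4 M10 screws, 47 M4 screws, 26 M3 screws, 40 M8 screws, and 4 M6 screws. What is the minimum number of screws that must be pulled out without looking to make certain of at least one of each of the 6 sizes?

129

The hardest size to obtain is M10: we could draw every other screw first — 132 − 4 = 128 screws — without a single M10 one.
The next draw must be M10, so 128 + 1 = 129.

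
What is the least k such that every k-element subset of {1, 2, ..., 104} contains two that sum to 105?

Partition {1, …, 104} into 52 pairs: {1,104}, {2,103}, …, {52,53}.
Choosing 52 integers — say the integers 1 through 52 — takes one from each pair and avoids the property.
Choosing 53 forces two into the same pair by pigeonhole, and those sum to 105. So 53.

53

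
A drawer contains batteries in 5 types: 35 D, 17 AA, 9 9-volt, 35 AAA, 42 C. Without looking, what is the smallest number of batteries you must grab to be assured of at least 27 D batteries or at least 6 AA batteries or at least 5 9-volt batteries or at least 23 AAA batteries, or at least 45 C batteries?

100

The worst case stops just short of every target: 26 D, 5 AA, 4 9-volt, 22 AAA, all 42 C — 26 + 5 + 4 + 22 + 42 = 99 batteries.
One more battery must push some type to its target, so 99 + 1 = 100.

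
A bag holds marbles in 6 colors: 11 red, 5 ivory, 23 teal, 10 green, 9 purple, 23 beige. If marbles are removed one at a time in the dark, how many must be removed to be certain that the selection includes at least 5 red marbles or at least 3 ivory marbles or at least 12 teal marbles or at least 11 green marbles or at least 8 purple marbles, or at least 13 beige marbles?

The worst case stops just short of every target: 4 red, 2 ivory, 11 teal, 10 green, 7 purple, 12 beige — 4 + 2 + 11 + 10 + 7 + 12 = 46 marbles.
One more marble must push some color to its target, so 46 + 1 = 47.

47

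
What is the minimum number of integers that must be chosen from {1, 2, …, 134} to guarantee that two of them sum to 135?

Partition {1, …, 134} into 67 pairs: {1,134}, {2,133}, …, {67,68}.
Choosing 67 integers — say the integers 1 through 67 — takes one from each pair and avoids the property.
Choosing 68 forces two into the same pair by pigeonhole, and those sum to 135. So 68.

68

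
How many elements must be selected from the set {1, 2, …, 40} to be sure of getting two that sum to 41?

21

Partition {1, …, 40} into 20 pairs: {1,40}, {2,39}, …, {20,21}.
Choosing 20 integers — say the integers 1 through 20 — takes one from each pair and avoids the property.
Choosing 21 forces two into the same pair by pigeonhole, and those sum to 41. So 21.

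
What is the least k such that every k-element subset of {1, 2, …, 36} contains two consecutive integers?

19

Partition {1, …, 36} into 18 pairs: {1,2}, {3,4}, …, {35,36}.
Choosing 18 integers — say the 18 even numbers 2, 4, …, 36 — takes one from each pair and avoids the property.
Choosing 19 forces two into the same pair by pigeonhole, and those are consecutive. So 19.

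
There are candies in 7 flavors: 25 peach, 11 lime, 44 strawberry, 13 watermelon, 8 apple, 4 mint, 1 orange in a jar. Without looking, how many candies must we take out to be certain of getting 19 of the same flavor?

Treat the 7 flavors as pigeonholes.
In the worst case we take at most 18 of each flavor, but all 11 lime, all 13 watermelon, all 8 apple, all 4 mint, and all 1 orange (fewer than 18), giving 18 + 11 + 18 + 13 + 8 + 4 + 1 = 73.
One more candy then forces some flavor to 19, so 73 + 1 = 74.

74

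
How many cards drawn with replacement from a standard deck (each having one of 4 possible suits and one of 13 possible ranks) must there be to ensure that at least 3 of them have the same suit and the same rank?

There are 4 × 13 = 52 (suit, rank) combinations acting as pigeonholes.
With 52 × 2 = 104 cards drawn with replacement from a standard deck we could place exactly 2 in each, with no (suit, rank) pair reaching 3.
One more forces some (suit, rank) pair to hold 3, so 104 + 1 = 105.

105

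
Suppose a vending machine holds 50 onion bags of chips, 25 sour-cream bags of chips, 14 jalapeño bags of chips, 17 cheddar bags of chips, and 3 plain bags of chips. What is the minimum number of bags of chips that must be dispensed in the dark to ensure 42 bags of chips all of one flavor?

Treat the 5 flavors as pigeonholes.
In the worst case we take at most 41 of each flavor, but all 25 sour-cream, all 14 jalapeño, all 17 cheddar, and all 3 plain (fewer than 41), giving 41 + 25 + 14 + 17 + 3 = 100.
One more bag of chips then forces some flavor to 42, so 100 + 1 = 101.

101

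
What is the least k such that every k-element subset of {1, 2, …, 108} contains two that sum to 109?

55

Partition {1, …, 108} into 54 pairs: {1,108}, {2,107}, …, {54,55}.
Choosing 54 integers — say the integers 1 through 54 — takes one from each pair and avoids the property.
Choosing 55 forces two into the same pair by pigeonhole, and those sum to 109. So 55.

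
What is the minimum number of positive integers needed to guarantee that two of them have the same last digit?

11

There are 10 possible last digits acting as pigeonholes.
With 10 positive integers we could place one in each, avoiding any repeat.
One more forces some class to hold 2, so 10 + 1 = 11.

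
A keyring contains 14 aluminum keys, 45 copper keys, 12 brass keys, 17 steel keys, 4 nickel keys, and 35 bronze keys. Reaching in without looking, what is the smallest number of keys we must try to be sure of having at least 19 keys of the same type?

In the worst case we take at most 18 of each type, but all 14 aluminum, all 12 brass, all 17 steel, and all 4 nickel (fewer than 18), giving 14 + 18 + 12 + 17 + 4 + 18 = 83.
One more key then forces some type to 19, so 83 + 1 = 84.

84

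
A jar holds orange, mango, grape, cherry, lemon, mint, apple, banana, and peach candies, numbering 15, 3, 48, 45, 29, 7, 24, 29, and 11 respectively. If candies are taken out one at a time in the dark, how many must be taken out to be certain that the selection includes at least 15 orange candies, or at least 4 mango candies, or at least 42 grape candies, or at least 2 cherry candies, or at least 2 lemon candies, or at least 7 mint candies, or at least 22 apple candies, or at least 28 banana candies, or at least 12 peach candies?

126

The worst case stops just short of every target: 14 orange, 3 mango, 41 grape, 1 cherry, 1 lemon, 6 mint, 21 apple, 27 banana, 11 peach — 14 + 3 + 41 + 1 + 1 + 6 + 21 + 27 + 11 = 125 candies.
One more candy must push some flavor to its target, so 125 + 1 = 126.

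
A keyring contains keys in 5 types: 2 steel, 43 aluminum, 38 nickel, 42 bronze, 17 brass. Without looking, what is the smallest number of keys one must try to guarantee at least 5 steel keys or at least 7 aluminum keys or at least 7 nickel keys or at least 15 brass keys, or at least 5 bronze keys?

The worst case stops just short of every target: all 2 steel, 6 aluminum, 6 nickel, 4 bronze, 14 brass — 2 + 6 + 6 + 4 + 14 = 32 keys.
One more key must push some type to its target, so 32 + 1 = 33.

33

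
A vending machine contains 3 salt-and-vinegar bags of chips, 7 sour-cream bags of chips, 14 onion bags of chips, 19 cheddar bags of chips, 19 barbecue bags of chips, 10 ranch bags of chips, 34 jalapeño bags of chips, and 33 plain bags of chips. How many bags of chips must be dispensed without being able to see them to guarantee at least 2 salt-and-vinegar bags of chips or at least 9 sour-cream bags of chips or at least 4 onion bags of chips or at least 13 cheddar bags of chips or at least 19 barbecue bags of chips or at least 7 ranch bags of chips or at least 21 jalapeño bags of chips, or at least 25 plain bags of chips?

Each of the 8 flavors has its own threshold; avoid all of them simultaneously.
The worst case stops just short of every target: 1 salt-and-vinegar, all 7 sour-cream, 3 onion, 12 cheddar, 18 barbecue, 6 ranch, 20 jalapeño, 24 plain — 1 + 7 + 3 + 12 + 18 + 6 + 20 + 24 = 91 bags of chips.
One more bag of chips must push some flavor to its target, so 91 + 1 = 92.

92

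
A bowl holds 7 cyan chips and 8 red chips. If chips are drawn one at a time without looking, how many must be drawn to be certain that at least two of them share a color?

3

Treat the 2 colors as pigeonholes.
The worst case takes 1 chip of each color without reaching 2 of any: 2 × 1 = 2.
The next chip must bring some color to 2, so 2 + 1 = 3.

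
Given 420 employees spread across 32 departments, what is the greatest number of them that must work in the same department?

The 420 employees fall into 32 departments.
If each of the 32 departments held at most 13, the total would be at most 32 × 13 = 416 < 420, a contradiction.
So at least one holds ⌈420/32⌉ = 14.

14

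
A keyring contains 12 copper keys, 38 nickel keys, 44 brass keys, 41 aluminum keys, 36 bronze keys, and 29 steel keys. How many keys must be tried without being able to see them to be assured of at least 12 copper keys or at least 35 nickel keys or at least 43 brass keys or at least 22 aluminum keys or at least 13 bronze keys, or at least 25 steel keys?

Each of the 6 types has its own threshold; avoid all of them simultaneously.
The worst case stops just short of every target: 11 copper, 34 nickel, 42 brass, 21 aluminum, 12 bronze, 24 steel — 11 + 34 + 42 + 21 + 12 + 24 = 144 keys.
One more key must push some type to its target, so 144 + 1 = 145.

145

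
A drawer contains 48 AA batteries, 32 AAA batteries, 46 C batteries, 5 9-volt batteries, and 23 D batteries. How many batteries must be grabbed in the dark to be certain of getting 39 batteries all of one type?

In the worst case we take at most 38 of each type, but all 32 AAA, all 5 9-volt, and all 23 D (fewer than 38), giving 38 + 32 + 38 + 5 + 23 = 136.
One more battery then forces some type to 39, so 136 + 1 = 137.

137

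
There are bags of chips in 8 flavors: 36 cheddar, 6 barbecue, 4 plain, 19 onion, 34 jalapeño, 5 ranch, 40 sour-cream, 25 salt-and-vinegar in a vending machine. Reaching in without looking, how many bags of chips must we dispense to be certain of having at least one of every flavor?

The hardest flavor to obtain is plain: we could draw every other bag of chips first — 169 − 4 = 165 bags of chips — without a single plain one.
The next draw must be plain, so 165 + 1 = 166.

166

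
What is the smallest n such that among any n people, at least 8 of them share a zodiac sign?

85

There are 12 zodiac signs acting as pigeonholes.
With 12 × 7 = 84 people we could place exactly 7 in each, with no class reaching 8.
One more forces some class to hold 8, so 84 + 1 = 85.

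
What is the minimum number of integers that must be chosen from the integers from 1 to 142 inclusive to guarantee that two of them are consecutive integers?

Partition {1, …, 142} into 71 pairs: {1,2}, {3,4}, …, {141,142}.
Choosing 71 integers — say the 71 even numbers 2, 4, …, 142 — takes one from each pair and avoids the property.
Choosing 72 forces two into the same pair by pigeonhole, and those are consecutive. So 72.

72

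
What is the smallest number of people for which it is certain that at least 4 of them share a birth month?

There are 12 months of the year acting as pigeonholes.
With 12 × 3 = 36 people we could place exactly 3 in each, with no class reaching 4.
One more forces some class to hold 4, so 36 + 1 = 37.

37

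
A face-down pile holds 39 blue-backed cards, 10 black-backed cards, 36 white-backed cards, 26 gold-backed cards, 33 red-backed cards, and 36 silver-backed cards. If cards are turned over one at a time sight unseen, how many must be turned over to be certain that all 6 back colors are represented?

171

The hardest back color to obtain is black-backed: we could draw every other card first — 180 − 10 = 170 cards — without a single black-backed one.
The next draw must be black-backed, so 170 + 1 = 171.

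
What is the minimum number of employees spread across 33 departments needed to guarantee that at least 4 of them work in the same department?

There are 33 departments acting as pigeonholes.
With 33 × 3 = 99 employees we could place exactly 3 in each, with no class reaching 4.
One more forces some class to hold 4, so 99 + 1 = 100.

100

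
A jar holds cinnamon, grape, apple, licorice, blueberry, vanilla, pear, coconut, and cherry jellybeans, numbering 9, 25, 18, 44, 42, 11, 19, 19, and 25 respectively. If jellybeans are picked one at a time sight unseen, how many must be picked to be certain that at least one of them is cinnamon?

204

To avoid cinnamon jellybeans as long as possible, exhaust the other 8 flavors first.
The worst case draws every non-cinnamon jellybean first: 25 + 18 + 44 + 42 + 11 + 19 + 19 + 25 = 203.
The next draw is then forced to be cinnamon, giving 203 + 1 = 204.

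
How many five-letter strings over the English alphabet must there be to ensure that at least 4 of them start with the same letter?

79

There are 26 possible first letters acting as pigeonholes.
With 26 × 3 = 78 five-letter strings over the English alphabet we could place exactly 3 in each, with no class reaching 4.
One more forces some class to hold 4, so 78 + 1 = 79.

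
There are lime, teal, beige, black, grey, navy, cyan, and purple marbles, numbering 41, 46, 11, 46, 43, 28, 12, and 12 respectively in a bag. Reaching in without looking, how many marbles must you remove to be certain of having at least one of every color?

The hardest color to obtain is beige: we could draw every other marble first — 239 − 11 = 228 marbles — without a single beige one.
The next draw must be beige, so 228 + 1 = 229.

229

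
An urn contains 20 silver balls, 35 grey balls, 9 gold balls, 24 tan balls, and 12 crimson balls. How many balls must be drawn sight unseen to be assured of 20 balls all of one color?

In the worst case we take at most 19 of each color, but all 9 gold and all 12 crimson (fewer than 19), giving 19 + 19 + 9 + 19 + 12 = 78.
One more ball then forces some color to 20, so 78 + 1 = 79.

79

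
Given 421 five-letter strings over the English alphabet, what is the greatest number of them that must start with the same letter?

17

There are 26 possible first letters, which serve as the pigeonholes.
If each of the 26 possible first letters held at most 16, the total would be at most 26 × 16 = 416 < 421, a contradiction.
So at least one holds ⌈421/26⌉ = 17.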